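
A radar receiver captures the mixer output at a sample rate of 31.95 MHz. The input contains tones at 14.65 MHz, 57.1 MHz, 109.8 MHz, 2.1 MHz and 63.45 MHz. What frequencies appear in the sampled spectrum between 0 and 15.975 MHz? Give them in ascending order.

0.45 MHz, 2.1 MHz, 6.8 MHz, 13.95 MHz, 14.65 MHz

fs/2 = 15.975 MHz.
14.65 MHz ≤ fs/2 = 15.975 MHz, passes unchanged.
57.1 MHz mod fs = 25.15 MHz.
25.15 MHz > fs/2 = 15.975 MHz, folds to fs − 25.15 MHz = 6.8 MHz.
109.8 MHz mod fs = 13.95 MHz.
13.95 MHz ≤ fs/2 = 15.975 MHz, appears at 13.95 MHz.
2.1 MHz ≤ fs/2 = 15.975 MHz, passes unchanged.
63.45 MHz mod fs = 31.5 MHz.
31.5 MHz > fs/2 = 15.975 MHz, folds to fs − 31.5 MHz = 0.45 MHz.
Distinct values: {0.45 MHz, 2.1 MHz, 6.8 MHz, 13.95 MHz, 14.65 MHz}.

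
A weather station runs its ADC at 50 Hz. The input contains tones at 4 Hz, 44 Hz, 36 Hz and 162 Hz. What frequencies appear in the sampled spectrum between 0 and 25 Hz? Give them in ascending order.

4 Hz, 6 Hz, 12 Hz, 14 Hz

fs/2 = 25 Hz.
4 Hz ≤ fs/2 = 25 Hz, passes unchanged.
44 Hz > fs/2 = 25 Hz, folds to fs − 44 Hz = 6 Hz.
36 Hz > fs/2 = 25 Hz, folds to fs − 36 Hz = 14 Hz.
162 Hz mod fs = 12 Hz.
12 Hz ≤ fs/2 = 25 Hz, appears at 12 Hz.
Distinct values: {4 Hz, 6 Hz, 12 Hz, 14 Hz}.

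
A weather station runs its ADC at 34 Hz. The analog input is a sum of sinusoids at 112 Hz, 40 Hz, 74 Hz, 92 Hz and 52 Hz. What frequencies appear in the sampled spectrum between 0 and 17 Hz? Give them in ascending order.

6 Hz, 10 Hz, 16 Hz

fs/2 = 17 Hz.
112 Hz mod fs = 10 Hz.
10 Hz ≤ fs/2 = 17 Hz, appears at 10 Hz.
40 Hz mod fs = 6 Hz.
6 Hz ≤ fs/2 = 17 Hz, appears at 6 Hz.
74 Hz mod fs = 6 Hz.
6 Hz ≤ fs/2 = 17 Hz, appears at 6 Hz.
92 Hz mod fs = 24 Hz.
24 Hz > fs/2 = 17 Hz, folds to fs − 24 Hz = 10 Hz.
52 Hz mod fs = 18 Hz.
18 Hz > fs/2 = 17 Hz, folds to fs − 18 Hz = 16 Hz.
Distinct values: {6 Hz, 10 Hz, 16 Hz}.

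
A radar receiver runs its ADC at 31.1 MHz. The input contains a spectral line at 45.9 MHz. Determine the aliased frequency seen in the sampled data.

45.9 MHz mod fs = 14.8 MHz.
14.8 MHz ≤ fs/2 = 15.55 MHz, appears at 14.8 MHz.

14.8 MHz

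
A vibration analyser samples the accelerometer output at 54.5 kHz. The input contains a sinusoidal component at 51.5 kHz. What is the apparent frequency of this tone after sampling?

3 kHz

51.5 kHz > fs/2 = 27.25 kHz, folds to fs − 51.5 kHz = 3 kHz.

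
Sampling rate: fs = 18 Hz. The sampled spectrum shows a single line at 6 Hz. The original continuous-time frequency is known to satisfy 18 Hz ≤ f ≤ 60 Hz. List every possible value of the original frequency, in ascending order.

Frequencies that alias to 6 Hz are k·fs ± 6 Hz for integer k ≥ 0.
k=0: 6 Hz.
k=1: 12 Hz, 24 Hz.
k=2: 30 Hz, 42 Hz.
k=3: 48 Hz, 60 Hz.
k=4: 66 Hz, 78 Hz.
Within [18 Hz, 60 Hz]: 24 Hz, 30 Hz, 42 Hz, 48 Hz, 60 Hz.

24 Hz, 30 Hz, 42 Hz, 48 Hz, 60 Hz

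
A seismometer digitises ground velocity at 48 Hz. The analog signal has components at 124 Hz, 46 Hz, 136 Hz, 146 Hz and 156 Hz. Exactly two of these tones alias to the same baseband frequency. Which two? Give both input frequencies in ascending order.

46 Hz, 146 Hz

fs/2 = 24 Hz.
124 Hz mod fs = 28 Hz.
28 Hz > fs/2 = 24 Hz, folds to fs − 28 Hz = 20 Hz.
46 Hz > fs/2 = 24 Hz, folds to fs − 46 Hz = 2 Hz.
136 Hz mod fs = 40 Hz.
40 Hz > fs/2 = 24 Hz, folds to fs − 40 Hz = 8 Hz.
146 Hz mod fs = 2 Hz.
2 Hz ≤ fs/2 = 24 Hz, appears at 2 Hz.
156 Hz mod fs = 12 Hz.
12 Hz ≤ fs/2 = 24 Hz, appears at 12 Hz.
46 Hz and 146 Hz both map to 2 Hz.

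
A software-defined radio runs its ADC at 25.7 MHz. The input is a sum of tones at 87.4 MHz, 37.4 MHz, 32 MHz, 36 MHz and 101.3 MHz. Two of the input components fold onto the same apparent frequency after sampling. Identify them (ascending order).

fs/2 = 12.85 MHz.
87.4 MHz mod fs = 10.3 MHz.
10.3 MHz ≤ fs/2 = 12.85 MHz, appears at 10.3 MHz.
37.4 MHz mod fs = 11.7 MHz.
11.7 MHz ≤ fs/2 = 12.85 MHz, appears at 11.7 MHz.
32 MHz mod fs = 6.3 MHz.
6.3 MHz ≤ fs/2 = 12.85 MHz, appears at 6.3 MHz.
36 MHz mod fs = 10.3 MHz.
10.3 MHz ≤ fs/2 = 12.85 MHz, appears at 10.3 MHz.
101.3 MHz mod fs = 24.2 MHz.
24.2 MHz > fs/2 = 12.85 MHz, folds to fs − 24.2 MHz = 1.5 MHz.
36 MHz and 87.4 MHz both map to 10.3 MHz.

36 MHz, 87.4 MHz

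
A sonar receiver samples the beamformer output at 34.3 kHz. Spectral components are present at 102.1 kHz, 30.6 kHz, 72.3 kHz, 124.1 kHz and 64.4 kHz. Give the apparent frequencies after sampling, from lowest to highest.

0.8 kHz, 3.7 kHz, 4.2 kHz, 13.1 kHz

fs/2 = 17.15 kHz.
102.1 kHz mod fs = 33.5 kHz.
33.5 kHz > fs/2 = 17.15 kHz, folds to fs − 33.5 kHz = 0.8 kHz.
30.6 kHz > fs/2 = 17.15 kHz, folds to fs − 30.6 kHz = 3.7 kHz.
72.3 kHz mod fs = 3.7 kHz.
3.7 kHz ≤ fs/2 = 17.15 kHz, appears at 3.7 kHz.
124.1 kHz mod fs = 21.2 kHz.
21.2 kHz > fs/2 = 17.15 kHz, folds to fs − 21.2 kHz = 13.1 kHz.
64.4 kHz mod fs = 30.1 kHz.
30.1 kHz > fs/2 = 17.15 kHz, folds to fs − 30.1 kHz = 4.2 kHz.
Distinct values: {0.8 kHz, 3.7 kHz, 4.2 kHz, 13.1 kHz}.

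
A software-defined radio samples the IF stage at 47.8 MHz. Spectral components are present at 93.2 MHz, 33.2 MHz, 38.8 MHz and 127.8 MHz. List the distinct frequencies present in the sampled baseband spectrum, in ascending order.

2.4 MHz, 9 MHz, 14.6 MHz, 15.6 MHz

fs/2 = 23.9 MHz.
93.2 MHz mod fs = 45.4 MHz.
45.4 MHz > fs/2 = 23.9 MHz, folds to fs − 45.4 MHz = 2.4 MHz.
33.2 MHz > fs/2 = 23.9 MHz, folds to fs − 33.2 MHz = 14.6 MHz.
38.8 MHz > fs/2 = 23.9 MHz, folds to fs − 38.8 MHz = 9 MHz.
127.8 MHz mod fs = 32.2 MHz.
32.2 MHz > fs/2 = 23.9 MHz, folds to fs − 32.2 MHz = 15.6 MHz.
Distinct values: {2.4 MHz, 9 MHz, 14.6 MHz, 15.6 MHz}.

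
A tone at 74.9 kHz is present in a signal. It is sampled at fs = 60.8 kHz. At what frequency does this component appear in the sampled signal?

14.1 kHz

74.9 kHz mod fs = 14.1 kHz.
14.1 kHz ≤ fs/2 = 30.4 kHz, appears at 14.1 kHz.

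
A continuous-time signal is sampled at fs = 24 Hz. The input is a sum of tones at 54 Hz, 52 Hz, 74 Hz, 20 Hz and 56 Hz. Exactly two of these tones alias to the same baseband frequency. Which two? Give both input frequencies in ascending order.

20 Hz, 52 Hz

fs/2 = 12 Hz.
54 Hz mod fs = 6 Hz.
6 Hz ≤ fs/2 = 12 Hz, appears at 6 Hz.
52 Hz mod fs = 4 Hz.
4 Hz ≤ fs/2 = 12 Hz, appears at 4 Hz.
74 Hz mod fs = 2 Hz.
2 Hz ≤ fs/2 = 12 Hz, appears at 2 Hz.
20 Hz > fs/2 = 12 Hz, folds to fs − 20 Hz = 4 Hz.
56 Hz mod fs = 8 Hz.
8 Hz ≤ fs/2 = 12 Hz, appears at 8 Hz.
20 Hz and 52 Hz both map to 4 Hz.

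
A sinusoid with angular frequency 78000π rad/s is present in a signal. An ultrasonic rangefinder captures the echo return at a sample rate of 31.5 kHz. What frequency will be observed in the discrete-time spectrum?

ω = 78000π rad/s → f = ω/(2π) = 39000 Hz = 39 kHz.
39 kHz mod fs = 7.5 kHz.
7.5 kHz ≤ fs/2 = 15.75 kHz, appears at 7.5 kHz.

7.5 kHz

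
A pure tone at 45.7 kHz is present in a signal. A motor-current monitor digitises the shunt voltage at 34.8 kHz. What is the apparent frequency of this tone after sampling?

10.9 kHz

45.7 kHz mod fs = 10.9 kHz.
10.9 kHz ≤ fs/2 = 17.4 kHz, appears at 10.9 kHz.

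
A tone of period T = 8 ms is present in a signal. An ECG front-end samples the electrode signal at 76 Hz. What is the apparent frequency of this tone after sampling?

27 Hz

T = 8 ms → f = 1/T = 125 Hz.
125 Hz mod fs = 49 Hz.
49 Hz > fs/2 = 38 Hz, folds to fs − 49 Hz = 27 Hz.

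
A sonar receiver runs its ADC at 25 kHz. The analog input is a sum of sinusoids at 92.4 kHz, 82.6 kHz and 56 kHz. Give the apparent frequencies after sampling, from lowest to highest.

6 kHz, 7.6 kHz

fs/2 = 12.5 kHz.
92.4 kHz mod fs = 17.4 kHz.
17.4 kHz > fs/2 = 12.5 kHz, folds to fs − 17.4 kHz = 7.6 kHz.
82.6 kHz mod fs = 7.6 kHz.
7.6 kHz ≤ fs/2 = 12.5 kHz, appears at 7.6 kHz.
56 kHz mod fs = 6 kHz.
6 kHz ≤ fs/2 = 12.5 kHz, appears at 6 kHz.
Distinct values: {6 kHz, 7.6 kHz}.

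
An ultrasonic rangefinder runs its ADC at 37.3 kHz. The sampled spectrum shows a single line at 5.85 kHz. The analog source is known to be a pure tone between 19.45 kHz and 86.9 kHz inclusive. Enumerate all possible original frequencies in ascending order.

31.45 kHz, 43.15 kHz, 68.75 kHz, 80.45 kHz

Frequencies that alias to 5.85 kHz are k·fs ± 5.85 kHz for integer k ≥ 0.
k=0: 5.85 kHz.
k=1: 31.45 kHz, 43.15 kHz.
k=2: 68.75 kHz, 80.45 kHz.
k=3: 106.05 kHz, 117.75 kHz.
Within [19.45 kHz, 86.9 kHz]: 31.45 kHz, 43.15 kHz, 68.75 kHz, 80.45 kHz.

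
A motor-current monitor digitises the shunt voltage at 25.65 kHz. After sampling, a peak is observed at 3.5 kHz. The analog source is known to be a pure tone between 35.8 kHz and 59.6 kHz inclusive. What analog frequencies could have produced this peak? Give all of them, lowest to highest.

47.8 kHz, 54.8 kHz

Frequencies that alias to 3.5 kHz are k·fs ± 3.5 kHz for integer k ≥ 0.
k=0: 3.5 kHz.
k=1: 22.15 kHz, 29.15 kHz.
k=2: 47.8 kHz, 54.8 kHz.
k=3: 73.45 kHz, 80.45 kHz.
Within [35.8 kHz, 59.6 kHz]: 47.8 kHz, 54.8 kHz.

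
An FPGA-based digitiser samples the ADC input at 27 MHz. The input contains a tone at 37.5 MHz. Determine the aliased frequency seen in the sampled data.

10.5 MHz

37.5 MHz mod fs = 10.5 MHz.
10.5 MHz ≤ fs/2 = 13.5 MHz, appears at 10.5 MHz.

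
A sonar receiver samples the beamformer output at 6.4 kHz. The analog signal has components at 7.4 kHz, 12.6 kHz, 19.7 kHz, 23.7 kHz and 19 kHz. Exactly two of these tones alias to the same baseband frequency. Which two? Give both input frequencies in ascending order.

fs/2 = 3.2 kHz.
7.4 kHz mod fs = 1 kHz.
1 kHz ≤ fs/2 = 3.2 kHz, appears at 1 kHz.
12.6 kHz mod fs = 6.2 kHz.
6.2 kHz > fs/2 = 3.2 kHz, folds to fs − 6.2 kHz = 0.2 kHz.
19.7 kHz mod fs = 0.5 kHz.
0.5 kHz ≤ fs/2 = 3.2 kHz, appears at 0.5 kHz.
23.7 kHz mod fs = 4.5 kHz.
4.5 kHz > fs/2 = 3.2 kHz, folds to fs − 4.5 kHz = 1.9 kHz.
19 kHz mod fs = 6.2 kHz.
6.2 kHz > fs/2 = 3.2 kHz, folds to fs − 6.2 kHz = 0.2 kHz.
12.6 kHz and 19 kHz both map to 0.2 kHz.

12.6 kHz, 19 kHz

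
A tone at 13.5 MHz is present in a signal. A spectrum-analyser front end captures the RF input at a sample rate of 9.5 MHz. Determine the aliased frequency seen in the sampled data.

13.5 MHz mod fs = 4 MHz.
4 MHz ≤ fs/2 = 4.75 MHz, appears at 4 MHz.

4 MHz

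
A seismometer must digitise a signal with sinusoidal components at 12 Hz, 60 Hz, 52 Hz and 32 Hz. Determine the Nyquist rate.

120 Hz

Highest-frequency component: 60 Hz.
Nyquist rate = 2 × 60 Hz = 120 Hz.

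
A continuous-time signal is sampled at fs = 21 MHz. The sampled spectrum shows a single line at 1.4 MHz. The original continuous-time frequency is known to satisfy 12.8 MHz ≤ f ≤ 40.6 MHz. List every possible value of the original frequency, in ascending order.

Frequencies that alias to 1.4 MHz are k·fs ± 1.4 MHz for integer k ≥ 0.
k=0: 1.4 MHz.
k=1: 19.6 MHz, 22.4 MHz.
k=2: 40.6 MHz, 43.4 MHz.
k=3: 61.6 MHz, 64.4 MHz.
Within [12.8 MHz, 40.6 MHz]: 19.6 MHz, 22.4 MHz, 40.6 MHz.

19.6 MHz, 22.4 MHz, 40.6 MHz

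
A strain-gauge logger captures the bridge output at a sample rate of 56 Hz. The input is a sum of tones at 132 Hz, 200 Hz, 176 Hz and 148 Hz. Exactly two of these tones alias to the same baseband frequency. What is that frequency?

20 Hz

fs/2 = 28 Hz.
132 Hz mod fs = 20 Hz.
20 Hz ≤ fs/2 = 28 Hz, appears at 20 Hz.
200 Hz mod fs = 32 Hz.
32 Hz > fs/2 = 28 Hz, folds to fs − 32 Hz = 24 Hz.
176 Hz mod fs = 8 Hz.
8 Hz ≤ fs/2 = 28 Hz, appears at 8 Hz.
148 Hz mod fs = 36 Hz.
36 Hz > fs/2 = 28 Hz, folds to fs − 36 Hz = 20 Hz.
132 Hz and 148 Hz both map to 20 Hz.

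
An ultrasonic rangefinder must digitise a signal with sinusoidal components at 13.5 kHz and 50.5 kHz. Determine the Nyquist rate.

Highest-frequency component: 50.5 kHz.
Nyquist rate = 2 × 50.5 kHz = 101 kHz.

101 kHz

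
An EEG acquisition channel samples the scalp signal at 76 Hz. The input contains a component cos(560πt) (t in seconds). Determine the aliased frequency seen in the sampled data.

24 Hz

ω = 560π rad/s → f = ω/(2π) = 280 Hz.
280 Hz mod fs = 52 Hz.
52 Hz > fs/2 = 38 Hz, folds to fs − 52 Hz = 24 Hz.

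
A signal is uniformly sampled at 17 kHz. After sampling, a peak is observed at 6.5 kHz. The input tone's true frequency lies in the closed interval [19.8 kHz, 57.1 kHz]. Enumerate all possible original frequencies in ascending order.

Frequencies that alias to 6.5 kHz are k·fs ± 6.5 kHz for integer k ≥ 0.
k=0: 6.5 kHz.
k=1: 10.5 kHz, 23.5 kHz.
k=2: 27.5 kHz, 40.5 kHz.
k=3: 44.5 kHz, 57.5 kHz.
k=4: 61.5 kHz, 74.5 kHz.
Within [19.8 kHz, 57.1 kHz]: 23.5 kHz, 27.5 kHz, 40.5 kHz, 44.5 kHz.

23.5 kHz, 27.5 kHz, 40.5 kHz, 44.5 kHz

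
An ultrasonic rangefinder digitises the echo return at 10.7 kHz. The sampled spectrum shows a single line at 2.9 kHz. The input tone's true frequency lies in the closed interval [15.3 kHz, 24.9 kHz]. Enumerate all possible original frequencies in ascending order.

18.5 kHz, 24.3 kHz

Frequencies that alias to 2.9 kHz are k·fs ± 2.9 kHz for integer k ≥ 0.
k=0: 2.9 kHz.
k=1: 7.8 kHz, 13.6 kHz.
k=2: 18.5 kHz, 24.3 kHz.
k=3: 29.2 kHz, 35 kHz.
Within [15.3 kHz, 24.9 kHz]: 18.5 kHz, 24.3 kHz.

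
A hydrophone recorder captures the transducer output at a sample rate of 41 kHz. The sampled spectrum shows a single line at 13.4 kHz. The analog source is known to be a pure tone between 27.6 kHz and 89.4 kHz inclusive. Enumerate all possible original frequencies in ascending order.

Frequencies that alias to 13.4 kHz are k·fs ± 13.4 kHz for integer k ≥ 0.
k=0: 13.4 kHz.
k=1: 27.6 kHz, 54.4 kHz.
k=2: 68.6 kHz, 95.4 kHz.
k=3: 109.6 kHz, 136.4 kHz.
Within [27.6 kHz, 89.4 kHz]: 27.6 kHz, 54.4 kHz, 68.6 kHz.

27.6 kHz, 54.4 kHz, 68.6 kHz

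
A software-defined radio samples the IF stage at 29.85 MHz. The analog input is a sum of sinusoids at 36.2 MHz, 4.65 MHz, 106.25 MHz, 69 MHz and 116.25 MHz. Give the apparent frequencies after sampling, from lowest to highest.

fs/2 = 14.925 MHz.
36.2 MHz mod fs = 6.35 MHz.
6.35 MHz ≤ fs/2 = 14.925 MHz, appears at 6.35 MHz.
4.65 MHz ≤ fs/2 = 14.925 MHz, passes unchanged.
106.25 MHz mod fs = 16.7 MHz.
16.7 MHz > fs/2 = 14.925 MHz, folds to fs − 16.7 MHz = 13.15 MHz.
69 MHz mod fs = 9.3 MHz.
9.3 MHz ≤ fs/2 = 14.925 MHz, appears at 9.3 MHz.
116.25 MHz mod fs = 26.7 MHz.
26.7 MHz > fs/2 = 14.925 MHz, folds to fs − 26.7 MHz = 3.15 MHz.
Distinct values: {3.15 MHz, 4.65 MHz, 6.35 MHz, 9.3 MHz, 13.15 MHz}.

3.15 MHz, 4.65 MHz, 6.35 MHz, 9.3 MHz, 13.15 MHz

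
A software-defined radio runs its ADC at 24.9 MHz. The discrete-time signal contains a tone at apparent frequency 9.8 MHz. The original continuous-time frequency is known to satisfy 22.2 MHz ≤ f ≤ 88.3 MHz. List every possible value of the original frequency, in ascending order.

34.7 MHz, 40 MHz, 59.6 MHz, 64.9 MHz, 84.5 MHz

Frequencies that alias to 9.8 MHz are k·fs ± 9.8 MHz for integer k ≥ 0.
k=0: 9.8 MHz.
k=1: 15.1 MHz, 34.7 MHz.
k=2: 40 MHz, 59.6 MHz.
k=3: 64.9 MHz, 84.5 MHz.
k=4: 89.8 MHz, 109.4 MHz.
Within [22.2 MHz, 88.3 MHz]: 34.7 MHz, 40 MHz, 59.6 MHz, 64.9 MHz, 84.5 MHz.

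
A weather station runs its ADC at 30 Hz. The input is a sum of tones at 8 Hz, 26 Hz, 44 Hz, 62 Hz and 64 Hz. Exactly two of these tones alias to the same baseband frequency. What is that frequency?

fs/2 = 15 Hz.
8 Hz ≤ fs/2 = 15 Hz, passes unchanged.
26 Hz > fs/2 = 15 Hz, folds to fs − 26 Hz = 4 Hz.
44 Hz mod fs = 14 Hz.
14 Hz ≤ fs/2 = 15 Hz, appears at 14 Hz.
62 Hz mod fs = 2 Hz.
2 Hz ≤ fs/2 = 15 Hz, appears at 2 Hz.
64 Hz mod fs = 4 Hz.
4 Hz ≤ fs/2 = 15 Hz, appears at 4 Hz.
26 Hz and 64 Hz both map to 4 Hz.

4 Hz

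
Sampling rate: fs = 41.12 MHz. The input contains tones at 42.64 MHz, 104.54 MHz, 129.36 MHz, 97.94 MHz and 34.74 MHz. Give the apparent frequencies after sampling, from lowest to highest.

1.52 MHz, 6 MHz, 6.38 MHz, 15.7 MHz, 18.82 MHz

fs/2 = 20.56 MHz.
42.64 MHz mod fs = 1.52 MHz.
1.52 MHz ≤ fs/2 = 20.56 MHz, appears at 1.52 MHz.
104.54 MHz mod fs = 22.3 MHz.
22.3 MHz > fs/2 = 20.56 MHz, folds to fs − 22.3 MHz = 18.82 MHz.
129.36 MHz mod fs = 6 MHz.
6 MHz ≤ fs/2 = 20.56 MHz, appears at 6 MHz.
97.94 MHz mod fs = 15.7 MHz.
15.7 MHz ≤ fs/2 = 20.56 MHz, appears at 15.7 MHz.
34.74 MHz > fs/2 = 20.56 MHz, folds to fs − 34.74 MHz = 6.38 MHz.
Distinct values: {1.52 MHz, 6 MHz, 6.38 MHz, 15.7 MHz, 18.82 MHz}.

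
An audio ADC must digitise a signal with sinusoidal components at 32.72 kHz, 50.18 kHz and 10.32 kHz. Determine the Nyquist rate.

Highest-frequency component: 50.18 kHz.
Nyquist rate = 2 × 50.18 kHz = 100.36 kHz.

100.36 kHz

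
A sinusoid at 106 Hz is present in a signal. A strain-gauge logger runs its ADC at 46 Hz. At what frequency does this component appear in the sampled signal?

106 Hz mod fs = 14 Hz.
14 Hz ≤ fs/2 = 23 Hz, appears at 14 Hz.

14 Hz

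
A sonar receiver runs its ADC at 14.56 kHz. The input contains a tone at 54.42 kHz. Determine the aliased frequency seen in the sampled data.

54.42 kHz mod fs = 10.74 kHz.
10.74 kHz > fs/2 = 7.28 kHz, folds to fs − 10.74 kHz = 3.82 kHz.

3.82 kHz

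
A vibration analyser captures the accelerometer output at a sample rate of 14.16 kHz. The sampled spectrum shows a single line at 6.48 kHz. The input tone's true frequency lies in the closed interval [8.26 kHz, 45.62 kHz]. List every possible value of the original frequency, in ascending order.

20.64 kHz, 21.84 kHz, 34.8 kHz, 36 kHz

Frequencies that alias to 6.48 kHz are k·fs ± 6.48 kHz for integer k ≥ 0.
k=0: 6.48 kHz.
k=1: 7.68 kHz, 20.64 kHz.
k=2: 21.84 kHz, 34.8 kHz.
k=3: 36 kHz, 48.96 kHz.
k=4: 50.16 kHz, 63.12 kHz.
Within [8.26 kHz, 45.62 kHz]: 20.64 kHz, 21.84 kHz, 34.8 kHz, 36 kHz.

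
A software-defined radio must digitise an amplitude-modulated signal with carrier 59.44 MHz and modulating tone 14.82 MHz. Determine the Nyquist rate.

148.52 MHz

AM sidebands sit at fc ± fm = 44.62 MHz and 74.26 MHz.
Highest-frequency component: 74.26 MHz.
Nyquist rate = 2 × 74.26 MHz = 148.52 MHz.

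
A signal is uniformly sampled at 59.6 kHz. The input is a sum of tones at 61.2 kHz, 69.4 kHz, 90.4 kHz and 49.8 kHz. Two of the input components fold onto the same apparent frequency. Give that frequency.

fs/2 = 29.8 kHz.
61.2 kHz mod fs = 1.6 kHz.
1.6 kHz ≤ fs/2 = 29.8 kHz, appears at 1.6 kHz.
69.4 kHz mod fs = 9.8 kHz.
9.8 kHz ≤ fs/2 = 29.8 kHz, appears at 9.8 kHz.
90.4 kHz mod fs = 30.8 kHz.
30.8 kHz > fs/2 = 29.8 kHz, folds to fs − 30.8 kHz = 28.8 kHz.
49.8 kHz > fs/2 = 29.8 kHz, folds to fs − 49.8 kHz = 9.8 kHz.
49.8 kHz and 69.4 kHz both map to 9.8 kHz.

9.8 kHz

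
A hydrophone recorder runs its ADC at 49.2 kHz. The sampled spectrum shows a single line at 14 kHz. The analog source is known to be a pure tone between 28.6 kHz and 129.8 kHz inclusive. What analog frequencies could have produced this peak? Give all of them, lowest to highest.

Frequencies that alias to 14 kHz are k·fs ± 14 kHz for integer k ≥ 0.
k=0: 14 kHz.
k=1: 35.2 kHz, 63.2 kHz.
k=2: 84.4 kHz, 112.4 kHz.
k=3: 133.6 kHz, 161.6 kHz.
Within [28.6 kHz, 129.8 kHz]: 35.2 kHz, 63.2 kHz, 84.4 kHz, 112.4 kHz.

35.2 kHz, 63.2 kHz, 84.4 kHz, 112.4 kHz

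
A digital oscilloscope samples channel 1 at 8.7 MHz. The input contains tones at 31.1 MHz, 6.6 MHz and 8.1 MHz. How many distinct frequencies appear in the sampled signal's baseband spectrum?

fs/2 = 4.35 MHz.
31.1 MHz mod fs = 5 MHz.
5 MHz > fs/2 = 4.35 MHz, folds to fs − 5 MHz = 3.7 MHz.
6.6 MHz > fs/2 = 4.35 MHz, folds to fs − 6.6 MHz = 2.1 MHz.
8.1 MHz > fs/2 = 4.35 MHz, folds to fs − 8.1 MHz = 0.6 MHz.
Distinct values: {0.6 MHz, 2.1 MHz, 3.7 MHz} → 3.

3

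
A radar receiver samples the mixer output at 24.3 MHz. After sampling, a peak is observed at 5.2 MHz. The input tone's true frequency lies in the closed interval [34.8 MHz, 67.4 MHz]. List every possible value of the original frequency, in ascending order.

Frequencies that alias to 5.2 MHz are k·fs ± 5.2 MHz for integer k ≥ 0.
k=0: 5.2 MHz.
k=1: 19.1 MHz, 29.5 MHz.
k=2: 43.4 MHz, 53.8 MHz.
k=3: 67.7 MHz, 78.1 MHz.
Within [34.8 MHz, 67.4 MHz]: 43.4 MHz, 53.8 MHz.

43.4 MHz, 53.8 MHz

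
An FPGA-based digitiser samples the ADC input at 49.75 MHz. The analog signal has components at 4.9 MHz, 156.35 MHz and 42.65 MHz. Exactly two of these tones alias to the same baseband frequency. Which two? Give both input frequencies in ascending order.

42.65 MHz, 156.35 MHz

fs/2 = 24.875 MHz.
4.9 MHz ≤ fs/2 = 24.875 MHz, passes unchanged.
156.35 MHz mod fs = 7.1 MHz.
7.1 MHz ≤ fs/2 = 24.875 MHz, appears at 7.1 MHz.
42.65 MHz > fs/2 = 24.875 MHz, folds to fs − 42.65 MHz = 7.1 MHz.
42.65 MHz and 156.35 MHz both map to 7.1 MHz.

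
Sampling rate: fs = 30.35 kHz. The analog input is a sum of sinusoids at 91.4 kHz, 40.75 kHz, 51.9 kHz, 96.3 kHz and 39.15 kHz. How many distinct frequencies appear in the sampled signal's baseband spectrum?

4

fs/2 = 15.175 kHz.
91.4 kHz mod fs = 0.35 kHz.
0.35 kHz ≤ fs/2 = 15.175 kHz, appears at 0.35 kHz.
40.75 kHz mod fs = 10.4 kHz.
10.4 kHz ≤ fs/2 = 15.175 kHz, appears at 10.4 kHz.
51.9 kHz mod fs = 21.55 kHz.
21.55 kHz > fs/2 = 15.175 kHz, folds to fs − 21.55 kHz = 8.8 kHz.
96.3 kHz mod fs = 5.25 kHz.
5.25 kHz ≤ fs/2 = 15.175 kHz, appears at 5.25 kHz.
39.15 kHz mod fs = 8.8 kHz.
8.8 kHz ≤ fs/2 = 15.175 kHz, appears at 8.8 kHz.
Distinct values: {0.35 kHz, 5.25 kHz, 8.8 kHz, 10.4 kHz} → 4.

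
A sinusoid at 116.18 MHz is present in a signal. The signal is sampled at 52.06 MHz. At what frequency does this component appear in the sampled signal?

12.06 MHz

116.18 MHz mod fs = 12.06 MHz.
12.06 MHz ≤ fs/2 = 26.03 MHz, appears at 12.06 MHz.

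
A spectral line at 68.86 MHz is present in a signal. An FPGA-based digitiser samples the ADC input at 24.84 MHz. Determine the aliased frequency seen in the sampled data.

68.86 MHz mod fs = 19.18 MHz.
19.18 MHz > fs/2 = 12.42 MHz, folds to fs − 19.18 MHz = 5.66 MHz.

5.66 MHz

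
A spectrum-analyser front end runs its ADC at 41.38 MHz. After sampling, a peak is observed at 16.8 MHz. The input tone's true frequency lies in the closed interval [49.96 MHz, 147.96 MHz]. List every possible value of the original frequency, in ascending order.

Frequencies that alias to 16.8 MHz are k·fs ± 16.8 MHz for integer k ≥ 0.
k=0: 16.8 MHz.
k=1: 24.58 MHz, 58.18 MHz.
k=2: 65.96 MHz, 99.56 MHz.
k=3: 107.34 MHz, 140.94 MHz.
k=4: 148.72 MHz, 182.32 MHz.
Within [49.96 MHz, 147.96 MHz]: 58.18 MHz, 65.96 MHz, 99.56 MHz, 107.34 MHz, 140.94 MHz.

58.18 MHz, 65.96 MHz, 99.56 MHz, 107.34 MHz, 140.94 MHz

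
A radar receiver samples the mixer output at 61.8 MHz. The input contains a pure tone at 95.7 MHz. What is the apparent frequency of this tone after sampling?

95.7 MHz mod fs = 33.9 MHz.
33.9 MHz > fs/2 = 30.9 MHz, folds to fs − 33.9 MHz = 27.9 MHz.

27.9 MHz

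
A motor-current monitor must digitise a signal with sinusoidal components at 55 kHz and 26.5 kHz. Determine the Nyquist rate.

110 kHz

Highest-frequency component: 55 kHz.
Nyquist rate = 2 × 55 kHz = 110 kHz.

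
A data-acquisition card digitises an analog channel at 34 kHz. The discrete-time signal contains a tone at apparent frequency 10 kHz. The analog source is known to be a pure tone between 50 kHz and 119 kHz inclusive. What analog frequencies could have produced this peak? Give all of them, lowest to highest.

Frequencies that alias to 10 kHz are k·fs ± 10 kHz for integer k ≥ 0.
k=0: 10 kHz.
k=1: 24 kHz, 44 kHz.
k=2: 58 kHz, 78 kHz.
k=3: 92 kHz, 112 kHz.
k=4: 126 kHz, 146 kHz.
Within [50 kHz, 119 kHz]: 58 kHz, 78 kHz, 92 kHz, 112 kHz.

58 kHz, 78 kHz, 92 kHz, 112 kHz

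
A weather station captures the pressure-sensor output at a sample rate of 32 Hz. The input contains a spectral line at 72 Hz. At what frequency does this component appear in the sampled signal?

8 Hz

72 Hz mod fs = 8 Hz.
8 Hz ≤ fs/2 = 16 Hz, appears at 8 Hz.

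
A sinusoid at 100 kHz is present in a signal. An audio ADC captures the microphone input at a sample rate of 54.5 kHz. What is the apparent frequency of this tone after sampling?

9 kHz

100 kHz mod fs = 45.5 kHz.
45.5 kHz > fs/2 = 27.25 kHz, folds to fs − 45.5 kHz = 9 kHz.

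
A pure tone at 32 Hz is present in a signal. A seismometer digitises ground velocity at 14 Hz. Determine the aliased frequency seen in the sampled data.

32 Hz mod fs = 4 Hz.
4 Hz ≤ fs/2 = 7 Hz, appears at 4 Hz.

4 Hz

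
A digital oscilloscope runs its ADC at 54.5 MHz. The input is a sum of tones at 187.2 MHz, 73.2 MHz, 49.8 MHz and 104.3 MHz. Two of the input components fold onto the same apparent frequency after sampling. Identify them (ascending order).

49.8 MHz, 104.3 MHz

fs/2 = 27.25 MHz.
187.2 MHz mod fs = 23.7 MHz.
23.7 MHz ≤ fs/2 = 27.25 MHz, appears at 23.7 MHz.
73.2 MHz mod fs = 18.7 MHz.
18.7 MHz ≤ fs/2 = 27.25 MHz, appears at 18.7 MHz.
49.8 MHz > fs/2 = 27.25 MHz, folds to fs − 49.8 MHz = 4.7 MHz.
104.3 MHz mod fs = 49.8 MHz.
49.8 MHz > fs/2 = 27.25 MHz, folds to fs − 49.8 MHz = 4.7 MHz.
49.8 MHz and 104.3 MHz both map to 4.7 MHz.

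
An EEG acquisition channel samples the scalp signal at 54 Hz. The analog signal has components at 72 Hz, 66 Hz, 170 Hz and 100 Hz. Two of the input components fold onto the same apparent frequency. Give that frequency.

fs/2 = 27 Hz.
72 Hz mod fs = 18 Hz.
18 Hz ≤ fs/2 = 27 Hz, appears at 18 Hz.
66 Hz mod fs = 12 Hz.
12 Hz ≤ fs/2 = 27 Hz, appears at 12 Hz.
170 Hz mod fs = 8 Hz.
8 Hz ≤ fs/2 = 27 Hz, appears at 8 Hz.
100 Hz mod fs = 46 Hz.
46 Hz > fs/2 = 27 Hz, folds to fs − 46 Hz = 8 Hz.
100 Hz and 170 Hz both map to 8 Hz.

8 Hz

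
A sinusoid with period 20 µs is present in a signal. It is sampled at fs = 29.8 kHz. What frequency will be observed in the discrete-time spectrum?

T = 20 µs → f = 1/T = 50 kHz.
50 kHz mod fs = 20.2 kHz.
20.2 kHz > fs/2 = 14.9 kHz, folds to fs − 20.2 kHz = 9.6 kHz.

9.6 kHz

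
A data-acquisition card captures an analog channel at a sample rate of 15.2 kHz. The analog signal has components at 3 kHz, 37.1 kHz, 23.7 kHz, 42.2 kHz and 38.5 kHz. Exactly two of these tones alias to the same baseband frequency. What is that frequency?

6.7 kHz

fs/2 = 7.6 kHz.
3 kHz ≤ fs/2 = 7.6 kHz, passes unchanged.
37.1 kHz mod fs = 6.7 kHz.
6.7 kHz ≤ fs/2 = 7.6 kHz, appears at 6.7 kHz.
23.7 kHz mod fs = 8.5 kHz.
8.5 kHz > fs/2 = 7.6 kHz, folds to fs − 8.5 kHz = 6.7 kHz.
42.2 kHz mod fs = 11.8 kHz.
11.8 kHz > fs/2 = 7.6 kHz, folds to fs − 11.8 kHz = 3.4 kHz.
38.5 kHz mod fs = 8.1 kHz.
8.1 kHz > fs/2 = 7.6 kHz, folds to fs − 8.1 kHz = 7.1 kHz.
23.7 kHz and 37.1 kHz both map to 6.7 kHz.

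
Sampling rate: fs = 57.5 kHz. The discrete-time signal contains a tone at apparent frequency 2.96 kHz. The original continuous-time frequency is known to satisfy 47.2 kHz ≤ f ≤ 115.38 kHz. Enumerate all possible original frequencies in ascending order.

54.54 kHz, 60.46 kHz, 112.04 kHz

Frequencies that alias to 2.96 kHz are k·fs ± 2.96 kHz for integer k ≥ 0.
k=0: 2.96 kHz.
k=1: 54.54 kHz, 60.46 kHz.
k=2: 112.04 kHz, 117.96 kHz.
k=3: 169.54 kHz, 175.46 kHz.
Within [47.2 kHz, 115.38 kHz]: 54.54 kHz, 60.46 kHz, 112.04 kHz.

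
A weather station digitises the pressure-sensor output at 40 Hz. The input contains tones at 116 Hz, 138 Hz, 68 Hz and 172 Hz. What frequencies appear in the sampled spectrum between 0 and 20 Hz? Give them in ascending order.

4 Hz, 12 Hz, 18 Hz

fs/2 = 20 Hz.
116 Hz mod fs = 36 Hz.
36 Hz > fs/2 = 20 Hz, folds to fs − 36 Hz = 4 Hz.
138 Hz mod fs = 18 Hz.
18 Hz ≤ fs/2 = 20 Hz, appears at 18 Hz.
68 Hz mod fs = 28 Hz.
28 Hz > fs/2 = 20 Hz, folds to fs − 28 Hz = 12 Hz.
172 Hz mod fs = 12 Hz.
12 Hz ≤ fs/2 = 20 Hz, appears at 12 Hz.
Distinct values: {4 Hz, 12 Hz, 18 Hz}.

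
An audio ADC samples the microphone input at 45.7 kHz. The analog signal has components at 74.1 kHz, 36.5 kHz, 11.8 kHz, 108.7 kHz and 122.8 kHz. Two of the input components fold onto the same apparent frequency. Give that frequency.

fs/2 = 22.85 kHz.
74.1 kHz mod fs = 28.4 kHz.
28.4 kHz > fs/2 = 22.85 kHz, folds to fs − 28.4 kHz = 17.3 kHz.
36.5 kHz > fs/2 = 22.85 kHz, folds to fs − 36.5 kHz = 9.2 kHz.
11.8 kHz ≤ fs/2 = 22.85 kHz, passes unchanged.
108.7 kHz mod fs = 17.3 kHz.
17.3 kHz ≤ fs/2 = 22.85 kHz, appears at 17.3 kHz.
122.8 kHz mod fs = 31.4 kHz.
31.4 kHz > fs/2 = 22.85 kHz, folds to fs − 31.4 kHz = 14.3 kHz.
74.1 kHz and 108.7 kHz both map to 17.3 kHz.

17.3 kHz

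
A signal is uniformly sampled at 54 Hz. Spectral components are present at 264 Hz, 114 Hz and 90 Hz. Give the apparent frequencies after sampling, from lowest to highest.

fs/2 = 27 Hz.
264 Hz mod fs = 48 Hz.
48 Hz > fs/2 = 27 Hz, folds to fs − 48 Hz = 6 Hz.
114 Hz mod fs = 6 Hz.
6 Hz ≤ fs/2 = 27 Hz, appears at 6 Hz.
90 Hz mod fs = 36 Hz.
36 Hz > fs/2 = 27 Hz, folds to fs − 36 Hz = 18 Hz.
Distinct values: {6 Hz, 18 Hz}.

6 Hz, 18 Hz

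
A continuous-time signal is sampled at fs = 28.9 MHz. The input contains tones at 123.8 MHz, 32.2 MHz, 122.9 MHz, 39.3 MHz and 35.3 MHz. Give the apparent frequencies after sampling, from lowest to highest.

fs/2 = 14.45 MHz.
123.8 MHz mod fs = 8.2 MHz.
8.2 MHz ≤ fs/2 = 14.45 MHz, appears at 8.2 MHz.
32.2 MHz mod fs = 3.3 MHz.
3.3 MHz ≤ fs/2 = 14.45 MHz, appears at 3.3 MHz.
122.9 MHz mod fs = 7.3 MHz.
7.3 MHz ≤ fs/2 = 14.45 MHz, appears at 7.3 MHz.
39.3 MHz mod fs = 10.4 MHz.
10.4 MHz ≤ fs/2 = 14.45 MHz, appears at 10.4 MHz.
35.3 MHz mod fs = 6.4 MHz.
6.4 MHz ≤ fs/2 = 14.45 MHz, appears at 6.4 MHz.
Distinct values: {3.3 MHz, 6.4 MHz, 7.3 MHz, 8.2 MHz, 10.4 MHz}.

3.3 MHz, 6.4 MHz, 7.3 MHz, 8.2 MHz, 10.4 MHz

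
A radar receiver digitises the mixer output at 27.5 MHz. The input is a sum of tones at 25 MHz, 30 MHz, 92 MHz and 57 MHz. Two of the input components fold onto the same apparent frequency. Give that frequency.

2.5 MHz

fs/2 = 13.75 MHz.
25 MHz > fs/2 = 13.75 MHz, folds to fs − 25 MHz = 2.5 MHz.
30 MHz mod fs = 2.5 MHz.
2.5 MHz ≤ fs/2 = 13.75 MHz, appears at 2.5 MHz.
92 MHz mod fs = 9.5 MHz.
9.5 MHz ≤ fs/2 = 13.75 MHz, appears at 9.5 MHz.
57 MHz mod fs = 2 MHz.
2 MHz ≤ fs/2 = 13.75 MHz, appears at 2 MHz.
25 MHz and 30 MHz both map to 2.5 MHz.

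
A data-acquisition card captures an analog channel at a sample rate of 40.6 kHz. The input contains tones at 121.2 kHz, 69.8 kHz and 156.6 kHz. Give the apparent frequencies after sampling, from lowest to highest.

0.6 kHz, 5.8 kHz, 11.4 kHz

fs/2 = 20.3 kHz.
121.2 kHz mod fs = 40 kHz.
40 kHz > fs/2 = 20.3 kHz, folds to fs − 40 kHz = 0.6 kHz.
69.8 kHz mod fs = 29.2 kHz.
29.2 kHz > fs/2 = 20.3 kHz, folds to fs − 29.2 kHz = 11.4 kHz.
156.6 kHz mod fs = 34.8 kHz.
34.8 kHz > fs/2 = 20.3 kHz, folds to fs − 34.8 kHz = 5.8 kHz.
Distinct values: {0.6 kHz, 5.8 kHz, 11.4 kHz}.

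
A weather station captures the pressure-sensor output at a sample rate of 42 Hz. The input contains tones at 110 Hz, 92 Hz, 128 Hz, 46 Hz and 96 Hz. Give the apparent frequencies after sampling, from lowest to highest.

2 Hz, 4 Hz, 8 Hz, 12 Hz, 16 Hz

fs/2 = 21 Hz.
110 Hz mod fs = 26 Hz.
26 Hz > fs/2 = 21 Hz, folds to fs − 26 Hz = 16 Hz.
92 Hz mod fs = 8 Hz.
8 Hz ≤ fs/2 = 21 Hz, appears at 8 Hz.
128 Hz mod fs = 2 Hz.
2 Hz ≤ fs/2 = 21 Hz, appears at 2 Hz.
46 Hz mod fs = 4 Hz.
4 Hz ≤ fs/2 = 21 Hz, appears at 4 Hz.
96 Hz mod fs = 12 Hz.
12 Hz ≤ fs/2 = 21 Hz, appears at 12 Hz.
Distinct values: {2 Hz, 4 Hz, 8 Hz, 12 Hz, 16 Hz}.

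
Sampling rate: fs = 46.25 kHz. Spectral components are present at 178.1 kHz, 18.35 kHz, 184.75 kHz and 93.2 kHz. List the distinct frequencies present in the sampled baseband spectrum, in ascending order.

0.25 kHz, 0.7 kHz, 6.9 kHz, 18.35 kHz

fs/2 = 23.125 kHz.
178.1 kHz mod fs = 39.35 kHz.
39.35 kHz > fs/2 = 23.125 kHz, folds to fs − 39.35 kHz = 6.9 kHz.
18.35 kHz ≤ fs/2 = 23.125 kHz, passes unchanged.
184.75 kHz mod fs = 46 kHz.
46 kHz > fs/2 = 23.125 kHz, folds to fs − 46 kHz = 0.25 kHz.
93.2 kHz mod fs = 0.7 kHz.
0.7 kHz ≤ fs/2 = 23.125 kHz, appears at 0.7 kHz.
Distinct values: {0.25 kHz, 0.7 kHz, 6.9 kHz, 18.35 kHz}.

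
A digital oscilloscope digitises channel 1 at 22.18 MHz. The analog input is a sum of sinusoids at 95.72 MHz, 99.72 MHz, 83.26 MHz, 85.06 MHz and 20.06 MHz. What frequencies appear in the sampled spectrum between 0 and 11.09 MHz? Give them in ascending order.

2.12 MHz, 3.66 MHz, 5.46 MHz, 7 MHz, 11 MHz

fs/2 = 11.09 MHz.
95.72 MHz mod fs = 7 MHz.
7 MHz ≤ fs/2 = 11.09 MHz, appears at 7 MHz.
99.72 MHz mod fs = 11 MHz.
11 MHz ≤ fs/2 = 11.09 MHz, appears at 11 MHz.
83.26 MHz mod fs = 16.72 MHz.
16.72 MHz > fs/2 = 11.09 MHz, folds to fs − 16.72 MHz = 5.46 MHz.
85.06 MHz mod fs = 18.52 MHz.
18.52 MHz > fs/2 = 11.09 MHz, folds to fs − 18.52 MHz = 3.66 MHz.
20.06 MHz > fs/2 = 11.09 MHz, folds to fs − 20.06 MHz = 2.12 MHz.
Distinct values: {2.12 MHz, 3.66 MHz, 5.46 MHz, 7 MHz, 11 MHz}.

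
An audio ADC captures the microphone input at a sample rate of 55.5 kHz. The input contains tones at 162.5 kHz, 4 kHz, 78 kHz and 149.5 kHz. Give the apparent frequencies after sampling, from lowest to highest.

fs/2 = 27.75 kHz.
162.5 kHz mod fs = 51.5 kHz.
51.5 kHz > fs/2 = 27.75 kHz, folds to fs − 51.5 kHz = 4 kHz.
4 kHz ≤ fs/2 = 27.75 kHz, passes unchanged.
78 kHz mod fs = 22.5 kHz.
22.5 kHz ≤ fs/2 = 27.75 kHz, appears at 22.5 kHz.
149.5 kHz mod fs = 38.5 kHz.
38.5 kHz > fs/2 = 27.75 kHz, folds to fs − 38.5 kHz = 17 kHz.
Distinct values: {4 kHz, 17 kHz, 22.5 kHz}.

4 kHz, 17 kHz, 22.5 kHz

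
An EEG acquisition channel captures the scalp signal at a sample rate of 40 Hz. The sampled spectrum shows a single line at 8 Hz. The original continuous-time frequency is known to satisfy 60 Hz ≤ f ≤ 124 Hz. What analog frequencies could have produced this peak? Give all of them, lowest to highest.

72 Hz, 88 Hz, 112 Hz

Frequencies that alias to 8 Hz are k·fs ± 8 Hz for integer k ≥ 0.
k=0: 8 Hz.
k=1: 32 Hz, 48 Hz.
k=2: 72 Hz, 88 Hz.
k=3: 112 Hz, 128 Hz.
k=4: 152 Hz, 168 Hz.
Within [60 Hz, 124 Hz]: 72 Hz, 88 Hz, 112 Hz.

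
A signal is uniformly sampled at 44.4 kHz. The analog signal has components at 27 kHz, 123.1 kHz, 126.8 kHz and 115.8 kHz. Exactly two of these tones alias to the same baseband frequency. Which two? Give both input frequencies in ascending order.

27 kHz, 115.8 kHz

fs/2 = 22.2 kHz.
27 kHz > fs/2 = 22.2 kHz, folds to fs − 27 kHz = 17.4 kHz.
123.1 kHz mod fs = 34.3 kHz.
34.3 kHz > fs/2 = 22.2 kHz, folds to fs − 34.3 kHz = 10.1 kHz.
126.8 kHz mod fs = 38 kHz.
38 kHz > fs/2 = 22.2 kHz, folds to fs − 38 kHz = 6.4 kHz.
115.8 kHz mod fs = 27 kHz.
27 kHz > fs/2 = 22.2 kHz, folds to fs − 27 kHz = 17.4 kHz.
27 kHz and 115.8 kHz both map to 17.4 kHz.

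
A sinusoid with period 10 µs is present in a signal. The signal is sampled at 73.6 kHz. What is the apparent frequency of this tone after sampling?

26.4 kHz

T = 10 µs → f = 1/T = 100 kHz.
100 kHz mod fs = 26.4 kHz.
26.4 kHz ≤ fs/2 = 36.8 kHz, appears at 26.4 kHz.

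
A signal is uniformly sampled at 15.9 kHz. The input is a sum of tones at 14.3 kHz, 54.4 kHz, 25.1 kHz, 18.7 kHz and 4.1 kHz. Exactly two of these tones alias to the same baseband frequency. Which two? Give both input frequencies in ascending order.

fs/2 = 7.95 kHz.
14.3 kHz > fs/2 = 7.95 kHz, folds to fs − 14.3 kHz = 1.6 kHz.
54.4 kHz mod fs = 6.7 kHz.
6.7 kHz ≤ fs/2 = 7.95 kHz, appears at 6.7 kHz.
25.1 kHz mod fs = 9.2 kHz.
9.2 kHz > fs/2 = 7.95 kHz, folds to fs − 9.2 kHz = 6.7 kHz.
18.7 kHz mod fs = 2.8 kHz.
2.8 kHz ≤ fs/2 = 7.95 kHz, appears at 2.8 kHz.
4.1 kHz ≤ fs/2 = 7.95 kHz, passes unchanged.
25.1 kHz and 54.4 kHz both map to 6.7 kHz.

25.1 kHz, 54.4 kHz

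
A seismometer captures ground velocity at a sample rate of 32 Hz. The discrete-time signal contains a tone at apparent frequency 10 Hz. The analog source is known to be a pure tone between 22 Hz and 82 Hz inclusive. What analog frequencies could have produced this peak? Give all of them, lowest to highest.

22 Hz, 42 Hz, 54 Hz, 74 Hz

Frequencies that alias to 10 Hz are k·fs ± 10 Hz for integer k ≥ 0.
k=0: 10 Hz.
k=1: 22 Hz, 42 Hz.
k=2: 54 Hz, 74 Hz.
k=3: 86 Hz, 106 Hz.
Within [22 Hz, 82 Hz]: 22 Hz, 42 Hz, 54 Hz, 74 Hz.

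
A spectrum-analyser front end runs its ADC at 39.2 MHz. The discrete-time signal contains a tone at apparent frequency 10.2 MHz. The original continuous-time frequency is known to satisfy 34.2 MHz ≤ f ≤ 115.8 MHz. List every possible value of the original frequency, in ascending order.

49.4 MHz, 68.2 MHz, 88.6 MHz, 107.4 MHz

Frequencies that alias to 10.2 MHz are k·fs ± 10.2 MHz for integer k ≥ 0.
k=0: 10.2 MHz.
k=1: 29 MHz, 49.4 MHz.
k=2: 68.2 MHz, 88.6 MHz.
k=3: 107.4 MHz, 127.8 MHz.
k=4: 146.6 MHz, 167 MHz.
Within [34.2 MHz, 115.8 MHz]: 49.4 MHz, 68.2 MHz, 88.6 MHz, 107.4 MHz.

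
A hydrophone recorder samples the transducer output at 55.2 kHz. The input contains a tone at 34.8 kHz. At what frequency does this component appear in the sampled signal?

20.4 kHz

34.8 kHz > fs/2 = 27.6 kHz, folds to fs − 34.8 kHz = 20.4 kHz.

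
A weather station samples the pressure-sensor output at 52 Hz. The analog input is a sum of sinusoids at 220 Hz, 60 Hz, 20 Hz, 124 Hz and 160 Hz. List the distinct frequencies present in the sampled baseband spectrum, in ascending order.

fs/2 = 26 Hz.
220 Hz mod fs = 12 Hz.
12 Hz ≤ fs/2 = 26 Hz, appears at 12 Hz.
60 Hz mod fs = 8 Hz.
8 Hz ≤ fs/2 = 26 Hz, appears at 8 Hz.
20 Hz ≤ fs/2 = 26 Hz, passes unchanged.
124 Hz mod fs = 20 Hz.
20 Hz ≤ fs/2 = 26 Hz, appears at 20 Hz.
160 Hz mod fs = 4 Hz.
4 Hz ≤ fs/2 = 26 Hz, appears at 4 Hz.
Distinct values: {4 Hz, 8 Hz, 12 Hz, 20 Hz}.

4 Hz, 8 Hz, 12 Hz, 20 Hz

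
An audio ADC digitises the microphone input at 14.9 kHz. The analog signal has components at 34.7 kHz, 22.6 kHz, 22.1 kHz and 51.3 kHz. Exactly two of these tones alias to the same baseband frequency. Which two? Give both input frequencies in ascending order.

22.1 kHz, 22.6 kHz

fs/2 = 7.45 kHz.
34.7 kHz mod fs = 4.9 kHz.
4.9 kHz ≤ fs/2 = 7.45 kHz, appears at 4.9 kHz.
22.6 kHz mod fs = 7.7 kHz.
7.7 kHz > fs/2 = 7.45 kHz, folds to fs − 7.7 kHz = 7.2 kHz.
22.1 kHz mod fs = 7.2 kHz.
7.2 kHz ≤ fs/2 = 7.45 kHz, appears at 7.2 kHz.
51.3 kHz mod fs = 6.6 kHz.
6.6 kHz ≤ fs/2 = 7.45 kHz, appears at 6.6 kHz.
22.1 kHz and 22.6 kHz both map to 7.2 kHz.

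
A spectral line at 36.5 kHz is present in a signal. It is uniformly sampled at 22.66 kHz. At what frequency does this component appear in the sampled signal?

8.82 kHz

36.5 kHz mod fs = 13.84 kHz.
13.84 kHz > fs/2 = 11.33 kHz, folds to fs − 13.84 kHz = 8.82 kHz.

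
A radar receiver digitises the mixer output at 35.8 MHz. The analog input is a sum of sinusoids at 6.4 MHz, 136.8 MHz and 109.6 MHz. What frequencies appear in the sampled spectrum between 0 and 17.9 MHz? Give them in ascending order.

2.2 MHz, 6.4 MHz

fs/2 = 17.9 MHz.
6.4 MHz ≤ fs/2 = 17.9 MHz, passes unchanged.
136.8 MHz mod fs = 29.4 MHz.
29.4 MHz > fs/2 = 17.9 MHz, folds to fs − 29.4 MHz = 6.4 MHz.
109.6 MHz mod fs = 2.2 MHz.
2.2 MHz ≤ fs/2 = 17.9 MHz, appears at 2.2 MHz.
Distinct values: {2.2 MHz, 6.4 MHz}.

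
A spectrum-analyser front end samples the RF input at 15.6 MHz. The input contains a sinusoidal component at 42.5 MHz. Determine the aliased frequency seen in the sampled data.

42.5 MHz mod fs = 11.3 MHz.
11.3 MHz > fs/2 = 7.8 MHz, folds to fs − 11.3 MHz = 4.3 MHz.

4.3 MHz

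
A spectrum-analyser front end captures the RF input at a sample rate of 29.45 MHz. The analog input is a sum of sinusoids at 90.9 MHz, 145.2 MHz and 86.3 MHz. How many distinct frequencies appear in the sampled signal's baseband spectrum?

fs/2 = 14.725 MHz.
90.9 MHz mod fs = 2.55 MHz.
2.55 MHz ≤ fs/2 = 14.725 MHz, appears at 2.55 MHz.
145.2 MHz mod fs = 27.4 MHz.
27.4 MHz > fs/2 = 14.725 MHz, folds to fs − 27.4 MHz = 2.05 MHz.
86.3 MHz mod fs = 27.4 MHz.
27.4 MHz > fs/2 = 14.725 MHz, folds to fs − 27.4 MHz = 2.05 MHz.
Distinct values: {2.05 MHz, 2.55 MHz} → 2.

2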